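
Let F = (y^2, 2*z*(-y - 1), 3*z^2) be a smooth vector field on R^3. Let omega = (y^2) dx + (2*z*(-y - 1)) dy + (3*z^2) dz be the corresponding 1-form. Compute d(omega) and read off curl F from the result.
d(omega) = (2*y + 2) dy ∧ dz + (0) dz ∧ dx + (-2*y) dx ∧ dy; curl F = (2*y + 2, 0, -2*y)

d omega = sum_{i<j} (∂f_j/∂x_i - ∂f_i/∂x_j) dx_i ∧ dx_j. Under the identification (dy ∧ dz, dz ∧ dx, dx ∧ dy) ↔ (e_x, e_y, e_z), the coefficients are exactly the components of curl F. Compute:
  ∂R/∂y - ∂Q/∂z = (0) - (-2*y - 2) = 2*y + 2
  ∂P/∂z - ∂R/∂x = (0) - (0) = 0
  ∂Q/∂x - ∂P/∂y = (0) - (2*y) = -2*y.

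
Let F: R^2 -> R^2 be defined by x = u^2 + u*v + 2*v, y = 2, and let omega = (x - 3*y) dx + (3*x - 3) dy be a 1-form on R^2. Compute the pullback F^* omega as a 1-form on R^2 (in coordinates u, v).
F^* omega = (2*u^3 + 3*u^2*v + u*v^2 + 4*u*v - 12*u + 2*v^2 - 6*v) du + (u^3 + u^2*v + 2*u^2 + 4*u*v - 6*u + 4*v - 12) dv

Using F^*(f dg) = (f ∘ F) d(g ∘ F), substitute each coordinate x_i by F_i(u, v) in f_i, and replace dx_i by d F_i = (∂F_i/∂u) du + (∂F_i/∂v) dv.
  For the x component: f_1(F) = u^2 + u*v + 2*v - 6; d F_1 = (2*u + v) du + (u + 2) dv
  For the y component: f_2(F) = 3*u^2 + 3*u*v + 6*v - 3; d F_2 = (0) du + (0) dv
Combining and collecting du, dv coefficients:
  coeff of du: 2*u^3 + 3*u^2*v + u*v^2 + 4*u*v - 12*u + 2*v^2 - 6*v
  coeff of dv: u^3 + u^2*v + 2*u^2 + 4*u*v - 6*u + 4*v - 12
F^* omega = (2*u^3 + 3*u^2*v + u*v^2 + 4*u*v - 12*u + 2*v^2 - 6*v) du + (u^3 + u^2*v + 2*u^2 + 4*u*v - 6*u + 4*v - 12) dv.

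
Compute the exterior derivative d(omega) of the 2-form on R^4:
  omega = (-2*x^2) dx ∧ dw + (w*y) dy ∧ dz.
d(omega) = (y) dy ∧ dz ∧ dw

For a 2-form omega = sum_{i<j} g_{ij} dx_i ∧ dx_j, the exterior derivative is
  d(omega) = sum_{i<j} d(g_{ij}) ∧ dx_i ∧ dx_j = sum_{i<j, k} (∂g_{ij}/∂x_k) dx_k ∧ dx_i ∧ dx_j.
Expand each term, using dx_k ∧ dx_i ∧ dx_j = sgn(permutation) dx_{(a)} ∧ dx_{(b)} ∧ dx_{(c)} with (a < b < c) sorted:
  d(w*y) includes (∂/∂w)(w*y) dw = (y) dw, which multiplied by dy ∧ dz gives (y) dy ∧ dz ∧ dw
Collecting like 3-forms: d(omega) = (y) dy ∧ dz ∧ dw.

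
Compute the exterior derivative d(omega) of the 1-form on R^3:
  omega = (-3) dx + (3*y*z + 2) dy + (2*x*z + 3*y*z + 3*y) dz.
d(omega) = (2*z) dx ∧ dz + (-3*y + 3*z + 3) dy ∧ dz

For a 1-form omega = sum_i f_i dx_i, the exterior derivative is
  d(omega) = sum_{i < j} (∂f_j/∂x_i - ∂f_i/∂x_j) dx_i ∧ dx_j.
  coefficient of dx ∧ dz: ∂f_3/∂x - ∂f_1/∂z = ∂(2*x*z + 3*y*z + 3*y)/∂x - ∂(-3)/∂z = 2*z
  coefficient of dy ∧ dz: ∂f_3/∂y - ∂f_2/∂z = ∂(2*x*z + 3*y*z + 3*y)/∂y - ∂(3*y*z + 2)/∂z = -3*y + 3*z + 3
Assembling: d(omega) = (2*z) dx ∧ dz + (-3*y + 3*z + 3) dy ∧ dz.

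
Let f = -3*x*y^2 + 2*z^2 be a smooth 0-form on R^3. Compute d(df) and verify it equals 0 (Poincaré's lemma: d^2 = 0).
d(df) = 0

Step 1: df = sum_i (∂f/∂x_i) dx_i = (-3*y^2) dx + (-6*x*y) dy + (4*z) dz.
Step 2: Apply d again. Using the 1-form formula, the coefficient of dx ∧ dy in d(df) is ∂^2 f/∂x ∂y - ∂^2 f/∂y ∂x = (-6*y) - (-6*y) = 0 (equality of mixed partials for smooth f).
Similarly for dx ∧ dz and dy ∧ dz — all coefficients vanish. So d(df) = 0.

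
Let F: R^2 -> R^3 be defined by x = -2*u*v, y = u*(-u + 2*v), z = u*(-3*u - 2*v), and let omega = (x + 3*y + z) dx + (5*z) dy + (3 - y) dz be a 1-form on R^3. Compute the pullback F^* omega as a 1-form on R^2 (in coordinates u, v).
F^* omega = (24*u^3 + 12*u^2*v - 20*u*v^2 - 18*u - 6*v) du + (2*u*(-10*u^2 - 10*u*v - 3)) dv

Using F^*(f dg) = (f ∘ F) d(g ∘ F), substitute each coordinate x_i by F_i(u, v) in f_i, and replace dx_i by d F_i = (∂F_i/∂u) du + (∂F_i/∂v) dv.
  For the x component: f_1(F) = 2*u*(-3*u + v); d F_1 = (-2*v) du + (-2*u) dv
  For the y component: f_2(F) = 5*u*(-3*u - 2*v); d F_2 = (-2*u + 2*v) du + (2*u) dv
  For the z component: f_3(F) = u^2 - 2*u*v + 3; d F_3 = (-6*u - 2*v) du + (-2*u) dv
Combining and collecting du, dv coefficients:
  coeff of du: 24*u^3 + 12*u^2*v - 20*u*v^2 - 18*u - 6*v
  coeff of dv: 2*u*(-10*u^2 - 10*u*v - 3)
F^* omega = (24*u^3 + 12*u^2*v - 20*u*v^2 - 18*u - 6*v) du + (2*u*(-10*u^2 - 10*u*v - 3)) dv.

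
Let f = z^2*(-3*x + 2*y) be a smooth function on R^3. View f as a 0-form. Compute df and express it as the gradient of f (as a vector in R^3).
df = (-3*z^2) dx + (2*z^2) dy + (2*z*(-3*x + 2*y)) dz; grad f = (-3*z^2, 2*z^2, 2*z*(-3*x + 2*y))

For a 0-form f, d f = (∂f/∂x) dx + (∂f/∂y) dy + (∂f/∂z) dz. The components of the vector representation are exactly the entries of grad f in Cartesian coordinates:
  ∂f/∂x = -3*z^2
  ∂f/∂y = 2*z^2
  ∂f/∂z = 2*z*(-3*x + 2*y).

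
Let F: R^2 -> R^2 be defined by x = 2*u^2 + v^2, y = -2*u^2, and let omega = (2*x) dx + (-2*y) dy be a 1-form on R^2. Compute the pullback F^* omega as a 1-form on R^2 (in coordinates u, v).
F^* omega = (8*u*v^2) du + (4*v*(2*u^2 + v^2)) dv

Using F^*(f dg) = (f ∘ F) d(g ∘ F), substitute each coordinate x_i by F_i(u, v) in f_i, and replace dx_i by d F_i = (∂F_i/∂u) du + (∂F_i/∂v) dv.
  For the x component: f_1(F) = 4*u^2 + 2*v^2; d F_1 = (4*u) du + (2*v) dv
  For the y component: f_2(F) = 4*u^2; d F_2 = (-4*u) du + (0) dv
Combining and collecting du, dv coefficients:
  coeff of du: 8*u*v^2
  coeff of dv: 4*v*(2*u^2 + v^2)
F^* omega = (8*u*v^2) du + (4*v*(2*u^2 + v^2)) dv.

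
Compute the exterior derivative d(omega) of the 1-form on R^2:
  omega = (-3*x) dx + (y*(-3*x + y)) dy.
d(omega) = (-3*y) dx ∧ dy

For a 1-form omega = sum_i f_i dx_i, the exterior derivative is
  d(omega) = sum_{i < j} (∂f_j/∂x_i - ∂f_i/∂x_j) dx_i ∧ dx_j.
  coefficient of dx ∧ dy: ∂f_2/∂x - ∂f_1/∂y = ∂(y*(-3*x + y))/∂x - ∂(-3*x)/∂y = -3*y
Assembling: d(omega) = (-3*y) dx ∧ dy.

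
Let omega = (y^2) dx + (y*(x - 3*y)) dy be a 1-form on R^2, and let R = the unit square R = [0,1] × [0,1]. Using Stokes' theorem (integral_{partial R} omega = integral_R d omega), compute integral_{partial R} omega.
integral_(partial R) omega = -1/2

Stokes: integral_partial_R omega = integral_R d omega with d omega = (∂Q/∂x - ∂P/∂y) dx ∧ dy.
  ∂Q/∂x = y
  ∂P/∂y = 2*y
  integrand = ∂Q/∂x - ∂P/∂y = -y.
Integrating over R: integral_0^1 integral_0^1 (-y) dx dy = -1/2.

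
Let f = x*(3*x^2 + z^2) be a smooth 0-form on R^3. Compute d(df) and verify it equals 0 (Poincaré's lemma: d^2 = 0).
d(df) = 0

Step 1: df = sum_i (∂f/∂x_i) dx_i = (9*x^2 + z^2) dx + (0) dy + (2*x*z) dz.
Step 2: Apply d again. Using the 1-form formula, the coefficient of dx ∧ dy in d(df) is ∂^2 f/∂x ∂y - ∂^2 f/∂y ∂x = (0) - (0) = 0 (equality of mixed partials for smooth f).
Similarly for dx ∧ dz and dy ∧ dz — all coefficients vanish. So d(df) = 0.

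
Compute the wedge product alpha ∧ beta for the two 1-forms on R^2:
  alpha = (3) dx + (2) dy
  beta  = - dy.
alpha ∧ beta = (-3) dx ∧ dy

Distribute the wedge, using dx_i ∧ dx_j = -dx_j ∧ dx_i and dx_i ∧ dx_i = 0. For each pair (i, j) with i < j, the coefficient of dx_i ∧ dx_j in alpha ∧ beta is (alpha_i * beta_j - alpha_j * beta_i). Collecting: alpha ∧ beta = (-3) dx ∧ dy.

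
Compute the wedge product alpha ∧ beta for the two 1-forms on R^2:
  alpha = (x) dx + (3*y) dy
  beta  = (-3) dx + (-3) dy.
alpha ∧ beta = (-3*x + 9*y) dx ∧ dy

Distribute the wedge, using dx_i ∧ dx_j = -dx_j ∧ dx_i and dx_i ∧ dx_i = 0. For each pair (i, j) with i < j, the coefficient of dx_i ∧ dx_j in alpha ∧ beta is (alpha_i * beta_j - alpha_j * beta_i). Collecting: alpha ∧ beta = (-3*x + 9*y) dx ∧ dy.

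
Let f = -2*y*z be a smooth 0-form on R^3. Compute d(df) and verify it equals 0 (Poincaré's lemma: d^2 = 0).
d(df) = 0

Step 1: df = sum_i (∂f/∂x_i) dx_i = (0) dx + (-2*z) dy + (-2*y) dz.
Step 2: Apply d again. Using the 1-form formula, the coefficient of dx ∧ dy in d(df) is ∂^2 f/∂x ∂y - ∂^2 f/∂y ∂x = (0) - (0) = 0 (equality of mixed partials for smooth f).
Similarly for dx ∧ dz and dy ∧ dz — all coefficients vanish. So d(df) = 0.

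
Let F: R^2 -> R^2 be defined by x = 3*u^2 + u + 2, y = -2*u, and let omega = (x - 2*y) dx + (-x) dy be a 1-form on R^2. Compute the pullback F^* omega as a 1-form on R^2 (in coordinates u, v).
F^* omega = (18*u^3 + 39*u^2 + 19*u + 6) du

Using F^*(f dg) = (f ∘ F) d(g ∘ F), substitute each coordinate x_i by F_i(u, v) in f_i, and replace dx_i by d F_i = (∂F_i/∂u) du + (∂F_i/∂v) dv.
  For the x component: f_1(F) = 3*u^2 + 5*u + 2; d F_1 = (6*u + 1) du + (0) dv
  For the y component: f_2(F) = -3*u^2 - u - 2; d F_2 = (-2) du + (0) dv
Combining and collecting du, dv coefficients:
  coeff of du: 18*u^3 + 39*u^2 + 19*u + 6
  coeff of dv: 0
F^* omega = (18*u^3 + 39*u^2 + 19*u + 6) du.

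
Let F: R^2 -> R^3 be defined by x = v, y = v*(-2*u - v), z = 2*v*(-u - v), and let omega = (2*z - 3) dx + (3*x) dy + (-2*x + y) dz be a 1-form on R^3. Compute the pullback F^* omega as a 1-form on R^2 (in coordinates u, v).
F^* omega = (2*v^2*(2*u + v - 1)) du + (4*u^2*v + 10*u*v^2 - 6*u*v + 4*v^3 - 2*v^2 - 3) dv

Using F^*(f dg) = (f ∘ F) d(g ∘ F), substitute each coordinate x_i by F_i(u, v) in f_i, and replace dx_i by d F_i = (∂F_i/∂u) du + (∂F_i/∂v) dv.
  For the x component: f_1(F) = -4*u*v - 4*v^2 - 3; d F_1 = (0) du + (1) dv
  For the y component: f_2(F) = 3*v; d F_2 = (-2*v) du + (-2*u - 2*v) dv
  For the z component: f_3(F) = v*(-2*u - v - 2); d F_3 = (-2*v) du + (-2*u - 4*v) dv
Combining and collecting du, dv coefficients:
  coeff of du: 2*v^2*(2*u + v - 1)
  coeff of dv: 4*u^2*v + 10*u*v^2 - 6*u*v + 4*v^3 - 2*v^2 - 3
F^* omega = (2*v^2*(2*u + v - 1)) du + (4*u^2*v + 10*u*v^2 - 6*u*v + 4*v^3 - 2*v^2 - 3) dv.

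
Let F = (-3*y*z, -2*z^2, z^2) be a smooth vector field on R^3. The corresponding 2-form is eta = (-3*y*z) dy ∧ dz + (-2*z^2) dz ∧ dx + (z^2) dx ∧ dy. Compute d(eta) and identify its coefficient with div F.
d(eta) = (2*z) dx ∧ dy ∧ dz; div F = 2*z

For a 2-form in R^3 of the form above, applying d gives a 3-form with coefficient ∂P/∂x + ∂Q/∂y + ∂R/∂z:
  ∂P/∂x = 0
  ∂Q/∂y = 0
  ∂R/∂z = 2*z
Sum = 2*z, which is exactly div F.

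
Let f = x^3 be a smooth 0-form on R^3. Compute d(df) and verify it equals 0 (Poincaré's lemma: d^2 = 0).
d(df) = 0

Step 1: df = sum_i (∂f/∂x_i) dx_i = (3*x^2) dx + (0) dy + (0) dz.
Step 2: Apply d again. Using the 1-form formula, the coefficient of dx ∧ dy in d(df) is ∂^2 f/∂x ∂y - ∂^2 f/∂y ∂x = (0) - (0) = 0 (equality of mixed partials for smooth f).
Similarly for dx ∧ dz and dy ∧ dz — all coefficients vanish. So d(df) = 0.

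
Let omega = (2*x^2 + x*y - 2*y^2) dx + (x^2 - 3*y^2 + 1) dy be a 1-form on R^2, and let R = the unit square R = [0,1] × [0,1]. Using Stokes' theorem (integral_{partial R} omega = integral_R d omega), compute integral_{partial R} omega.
integral_(partial R) omega = 5/2

Stokes: integral_partial_R omega = integral_R d omega with d omega = (∂Q/∂x - ∂P/∂y) dx ∧ dy.
  ∂Q/∂x = 2*x
  ∂P/∂y = x - 4*y
  integrand = ∂Q/∂x - ∂P/∂y = x + 4*y.
Integrating over R: integral_0^1 integral_0^1 (x + 4*y) dx dy = 5/2.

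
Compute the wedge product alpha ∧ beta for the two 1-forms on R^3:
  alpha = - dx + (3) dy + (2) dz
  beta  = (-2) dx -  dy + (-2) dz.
alpha ∧ beta = (7) dx ∧ dy + (6) dx ∧ dz + (-4) dy ∧ dz

Distribute the wedge, using dx_i ∧ dx_j = -dx_j ∧ dx_i and dx_i ∧ dx_i = 0. For each pair (i, j) with i < j, the coefficient of dx_i ∧ dx_j in alpha ∧ beta is (alpha_i * beta_j - alpha_j * beta_i). Collecting: alpha ∧ beta = (7) dx ∧ dy + (6) dx ∧ dz + (-4) dy ∧ dz.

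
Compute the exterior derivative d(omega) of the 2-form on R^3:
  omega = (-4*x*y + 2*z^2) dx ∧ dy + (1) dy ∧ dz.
d(omega) = (4*z) dx ∧ dy ∧ dz

For a 2-form omega = sum_{i<j} g_{ij} dx_i ∧ dx_j, the exterior derivative is
  d(omega) = sum_{i<j} d(g_{ij}) ∧ dx_i ∧ dx_j = sum_{i<j, k} (∂g_{ij}/∂x_k) dx_k ∧ dx_i ∧ dx_j.
Expand each term, using dx_k ∧ dx_i ∧ dx_j = sgn(permutation) dx_{(a)} ∧ dx_{(b)} ∧ dx_{(c)} with (a < b < c) sorted:
  d(-4*x*y + 2*z^2) includes (∂/∂z)(-4*x*y + 2*z^2) dz = (4*z) dz, which multiplied by dx ∧ dy gives (4*z) dx ∧ dy ∧ dz
Collecting like 3-forms: d(omega) = (4*z) dx ∧ dy ∧ dz.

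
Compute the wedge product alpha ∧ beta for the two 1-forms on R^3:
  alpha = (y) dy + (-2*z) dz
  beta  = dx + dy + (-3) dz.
alpha ∧ beta = (-y) dx ∧ dy + (-3*y + 2*z) dy ∧ dz + (2*z) dx ∧ dz

Distribute the wedge, using dx_i ∧ dx_j = -dx_j ∧ dx_i and dx_i ∧ dx_i = 0. For each pair (i, j) with i < j, the coefficient of dx_i ∧ dx_j in alpha ∧ beta is (alpha_i * beta_j - alpha_j * beta_i). Collecting: alpha ∧ beta = (-y) dx ∧ dy + (-3*y + 2*z) dy ∧ dz + (2*z) dx ∧ dz.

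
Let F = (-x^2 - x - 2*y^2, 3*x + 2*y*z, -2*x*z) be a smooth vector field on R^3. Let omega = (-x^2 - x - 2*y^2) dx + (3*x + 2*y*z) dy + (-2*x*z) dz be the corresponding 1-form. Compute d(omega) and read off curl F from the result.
d(omega) = (-2*y) dy ∧ dz + (2*z) dz ∧ dx + (4*y + 3) dx ∧ dy; curl F = (-2*y, 2*z, 4*y + 3)

d omega = sum_{i<j} (∂f_j/∂x_i - ∂f_i/∂x_j) dx_i ∧ dx_j. Under the identification (dy ∧ dz, dz ∧ dx, dx ∧ dy) ↔ (e_x, e_y, e_z), the coefficients are exactly the components of curl F. Compute:
  ∂R/∂y - ∂Q/∂z = (0) - (2*y) = -2*y
  ∂P/∂z - ∂R/∂x = (0) - (-2*z) = 2*z
  ∂Q/∂x - ∂P/∂y = (3) - (-4*y) = 4*y + 3.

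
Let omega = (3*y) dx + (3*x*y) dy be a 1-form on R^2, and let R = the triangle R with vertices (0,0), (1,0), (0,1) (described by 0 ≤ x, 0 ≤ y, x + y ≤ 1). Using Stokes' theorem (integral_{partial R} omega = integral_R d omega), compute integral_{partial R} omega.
integral_(partial R) omega = -1

Stokes: integral_partial_R omega = integral_R d omega with d omega = (∂Q/∂x - ∂P/∂y) dx ∧ dy.
  ∂Q/∂x = 3*y
  ∂P/∂y = 3
  integrand = ∂Q/∂x - ∂P/∂y = 3*y - 3.
Integrating over R: integral_0^1 integral_0^{1-x} (3*y - 3) dy dx = -1.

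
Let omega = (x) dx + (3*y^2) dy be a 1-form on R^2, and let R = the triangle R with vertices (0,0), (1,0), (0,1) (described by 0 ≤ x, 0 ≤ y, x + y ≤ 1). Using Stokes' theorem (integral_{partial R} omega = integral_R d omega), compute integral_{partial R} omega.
integral_(partial R) omega = 0

Stokes: integral_partial_R omega = integral_R d omega with d omega = (∂Q/∂x - ∂P/∂y) dx ∧ dy.
  ∂Q/∂x = 0
  ∂P/∂y = 0
  integrand = ∂Q/∂x - ∂P/∂y = 0.
Integrating over R: integral_0^1 integral_0^{1-x} (0) dy dx = 0.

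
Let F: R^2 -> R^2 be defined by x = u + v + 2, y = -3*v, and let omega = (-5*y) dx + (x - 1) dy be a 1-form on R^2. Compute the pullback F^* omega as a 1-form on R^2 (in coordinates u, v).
F^* omega = (15*v) du + (-3*u + 12*v - 3) dv

Using F^*(f dg) = (f ∘ F) d(g ∘ F), substitute each coordinate x_i by F_i(u, v) in f_i, and replace dx_i by d F_i = (∂F_i/∂u) du + (∂F_i/∂v) dv.
  For the x component: f_1(F) = 15*v; d F_1 = (1) du + (1) dv
  For the y component: f_2(F) = u + v + 1; d F_2 = (0) du + (-3) dv
Combining and collecting du, dv coefficients:
  coeff of du: 15*v
  coeff of dv: -3*u + 12*v - 3
F^* omega = (15*v) du + (-3*u + 12*v - 3) dv.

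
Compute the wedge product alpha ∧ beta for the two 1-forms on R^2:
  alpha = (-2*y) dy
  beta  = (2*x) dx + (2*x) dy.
alpha ∧ beta = (4*x*y) dx ∧ dy

Distribute the wedge, using dx_i ∧ dx_j = -dx_j ∧ dx_i and dx_i ∧ dx_i = 0. For each pair (i, j) with i < j, the coefficient of dx_i ∧ dx_j in alpha ∧ beta is (alpha_i * beta_j - alpha_j * beta_i). Collecting: alpha ∧ beta = (4*x*y) dx ∧ dy.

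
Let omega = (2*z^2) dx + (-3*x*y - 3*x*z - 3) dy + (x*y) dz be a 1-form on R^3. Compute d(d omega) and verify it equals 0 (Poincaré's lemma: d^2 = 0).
d(d omega) = 0

Step 1: d omega = sum_{i<j} (∂f_j/∂x_i - ∂f_i/∂x_j) dx_i ∧ dx_j:
  coeff of dx ∧ dy: -3*y - 3*z
  coeff of dx ∧ dz: y - 4*z
  coeff of dy ∧ dz: 4*x
Step 2: Apply d again to each 2-form coefficient. The only possible 3-form in R^3 is dx ∧ dy ∧ dz, with coefficient
  ∂(coeff of dy∧dz)/∂x - ∂(coeff of dx∧dz)/∂y + ∂(coeff of dx∧dy)/∂z
  = ∂/∂x (4*x) - ∂/∂y (y - 4*z) + ∂/∂z (-3*y - 3*z).
Each of these terms simplifies to sums of mixed partials that cancel in pairs. The result is 0 (by equality of mixed partials for smooth functions — Schwarz / Clairaut).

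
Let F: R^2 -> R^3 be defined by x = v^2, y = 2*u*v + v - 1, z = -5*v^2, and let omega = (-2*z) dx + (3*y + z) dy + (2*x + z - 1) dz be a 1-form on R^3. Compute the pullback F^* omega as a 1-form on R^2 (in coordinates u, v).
F^* omega = (2*v*(6*u*v - 5*v^2 + 3*v - 3)) du + (12*u^2*v - 10*u*v^2 + 12*u*v - 6*u + 50*v^3 - 5*v^2 + 13*v - 3) dv

Using F^*(f dg) = (f ∘ F) d(g ∘ F), substitute each coordinate x_i by F_i(u, v) in f_i, and replace dx_i by d F_i = (∂F_i/∂u) du + (∂F_i/∂v) dv.
  For the x component: f_1(F) = 10*v^2; d F_1 = (0) du + (2*v) dv
  For the y component: f_2(F) = 6*u*v - 5*v^2 + 3*v - 3; d F_2 = (2*v) du + (2*u + 1) dv
  For the z component: f_3(F) = -3*v^2 - 1; d F_3 = (0) du + (-10*v) dv
Combining and collecting du, dv coefficients:
  coeff of du: 2*v*(6*u*v - 5*v^2 + 3*v - 3)
  coeff of dv: 12*u^2*v - 10*u*v^2 + 12*u*v - 6*u + 50*v^3 - 5*v^2 + 13*v - 3
F^* omega = (2*v*(6*u*v - 5*v^2 + 3*v - 3)) du + (12*u^2*v - 10*u*v^2 + 12*u*v - 6*u + 50*v^3 - 5*v^2 + 13*v - 3) dv.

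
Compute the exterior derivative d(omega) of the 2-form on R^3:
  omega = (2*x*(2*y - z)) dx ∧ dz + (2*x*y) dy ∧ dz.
d(omega) = (-4*x + 2*y) dx ∧ dy ∧ dz

For a 2-form omega = sum_{i<j} g_{ij} dx_i ∧ dx_j, the exterior derivative is
  d(omega) = sum_{i<j} d(g_{ij}) ∧ dx_i ∧ dx_j = sum_{i<j, k} (∂g_{ij}/∂x_k) dx_k ∧ dx_i ∧ dx_j.
Expand each term, using dx_k ∧ dx_i ∧ dx_j = sgn(permutation) dx_{(a)} ∧ dx_{(b)} ∧ dx_{(c)} with (a < b < c) sorted:
  d(2*x*(2*y - z)) includes (∂/∂y)(2*x*(2*y - z)) dy = (4*x) dy, which multiplied by dx ∧ dz gives (-4*x) dx ∧ dy ∧ dz
  d(2*x*y) includes (∂/∂x)(2*x*y) dx = (2*y) dx, which multiplied by dy ∧ dz gives (2*y) dx ∧ dy ∧ dz
Collecting like 3-forms: d(omega) = (-4*x + 2*y) dx ∧ dy ∧ dz.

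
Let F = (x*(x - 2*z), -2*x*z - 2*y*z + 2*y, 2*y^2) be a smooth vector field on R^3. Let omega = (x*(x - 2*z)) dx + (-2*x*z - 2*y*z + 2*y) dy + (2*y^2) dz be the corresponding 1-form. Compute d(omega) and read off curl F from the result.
d(omega) = (2*x + 6*y) dy ∧ dz + (-2*x) dz ∧ dx + (-2*z) dx ∧ dy; curl F = (2*x + 6*y, -2*x, -2*z)

d omega = sum_{i<j} (∂f_j/∂x_i - ∂f_i/∂x_j) dx_i ∧ dx_j. Under the identification (dy ∧ dz, dz ∧ dx, dx ∧ dy) ↔ (e_x, e_y, e_z), the coefficients are exactly the components of curl F. Compute:
  ∂R/∂y - ∂Q/∂z = (4*y) - (-2*x - 2*y) = 2*x + 6*y
  ∂P/∂z - ∂R/∂x = (-2*x) - (0) = -2*x
  ∂Q/∂x - ∂P/∂y = (-2*z) - (0) = -2*z.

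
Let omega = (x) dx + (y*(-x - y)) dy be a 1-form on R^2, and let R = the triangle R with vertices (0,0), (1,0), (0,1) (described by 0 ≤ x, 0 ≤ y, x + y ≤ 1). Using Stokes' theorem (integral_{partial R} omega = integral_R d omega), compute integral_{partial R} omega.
integral_(partial R) omega = -1/6

Stokes: integral_partial_R omega = integral_R d omega with d omega = (∂Q/∂x - ∂P/∂y) dx ∧ dy.
  ∂Q/∂x = -y
  ∂P/∂y = 0
  integrand = ∂Q/∂x - ∂P/∂y = -y.
Integrating over R: integral_0^1 integral_0^{1-x} (-y) dy dx = -1/6.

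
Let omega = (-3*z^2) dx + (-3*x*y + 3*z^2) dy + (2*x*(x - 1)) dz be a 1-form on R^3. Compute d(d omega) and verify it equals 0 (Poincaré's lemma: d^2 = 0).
d(d omega) = 0

Step 1: d omega = sum_{i<j} (∂f_j/∂x_i - ∂f_i/∂x_j) dx_i ∧ dx_j:
  coeff of dx ∧ dy: -3*y
  coeff of dx ∧ dz: 4*x + 6*z - 2
  coeff of dy ∧ dz: -6*z
Step 2: Apply d again to each 2-form coefficient. The only possible 3-form in R^3 is dx ∧ dy ∧ dz, with coefficient
  ∂(coeff of dy∧dz)/∂x - ∂(coeff of dx∧dz)/∂y + ∂(coeff of dx∧dy)/∂z
  = ∂/∂x (-6*z) - ∂/∂y (4*x + 6*z - 2) + ∂/∂z (-3*y).
Each of these terms simplifies to sums of mixed partials that cancel in pairs. The result is 0 (by equality of mixed partials for smooth functions — Schwarz / Clairaut).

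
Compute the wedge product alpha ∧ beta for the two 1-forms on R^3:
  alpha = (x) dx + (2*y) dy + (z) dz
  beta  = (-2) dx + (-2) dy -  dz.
alpha ∧ beta = (-2*x + 4*y) dx ∧ dy + (-x + 2*z) dx ∧ dz + (-2*y + 2*z) dy ∧ dz

Distribute the wedge, using dx_i ∧ dx_j = -dx_j ∧ dx_i and dx_i ∧ dx_i = 0. For each pair (i, j) with i < j, the coefficient of dx_i ∧ dx_j in alpha ∧ beta is (alpha_i * beta_j - alpha_j * beta_i). Collecting: alpha ∧ beta = (-2*x + 4*y) dx ∧ dy + (-x + 2*z) dx ∧ dz + (-2*y + 2*z) dy ∧ dz.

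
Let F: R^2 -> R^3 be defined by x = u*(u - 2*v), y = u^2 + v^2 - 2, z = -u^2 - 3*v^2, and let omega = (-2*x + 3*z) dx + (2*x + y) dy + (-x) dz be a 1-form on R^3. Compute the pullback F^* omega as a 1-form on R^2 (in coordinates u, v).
F^* omega = (-2*u^3 + 6*u^2*v - 24*u*v^2 - 4*u + 18*v^3) du + (10*u^3 + 4*u^2*v - 2*u*v^2 + 2*v^3 - 4*v) dv

Using F^*(f dg) = (f ∘ F) d(g ∘ F), substitute each coordinate x_i by F_i(u, v) in f_i, and replace dx_i by d F_i = (∂F_i/∂u) du + (∂F_i/∂v) dv.
  For the x component: f_1(F) = -5*u^2 + 4*u*v - 9*v^2; d F_1 = (2*u - 2*v) du + (-2*u) dv
  For the y component: f_2(F) = 3*u^2 - 4*u*v + v^2 - 2; d F_2 = (2*u) du + (2*v) dv
  For the z component: f_3(F) = u*(-u + 2*v); d F_3 = (-2*u) du + (-6*v) dv
Combining and collecting du, dv coefficients:
  coeff of du: -2*u^3 + 6*u^2*v - 24*u*v^2 - 4*u + 18*v^3
  coeff of dv: 10*u^3 + 4*u^2*v - 2*u*v^2 + 2*v^3 - 4*v
F^* omega = (-2*u^3 + 6*u^2*v - 24*u*v^2 - 4*u + 18*v^3) du + (10*u^3 + 4*u^2*v - 2*u*v^2 + 2*v^3 - 4*v) dv.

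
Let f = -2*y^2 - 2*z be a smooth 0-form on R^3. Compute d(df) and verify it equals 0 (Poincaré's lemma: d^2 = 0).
d(df) = 0

Step 1: df = sum_i (∂f/∂x_i) dx_i = (0) dx + (-4*y) dy + (-2) dz.
Step 2: Apply d again. Using the 1-form formula, the coefficient of dx ∧ dy in d(df) is ∂^2 f/∂x ∂y - ∂^2 f/∂y ∂x = (0) - (0) = 0 (equality of mixed partials for smooth f).
Similarly for dx ∧ dz and dy ∧ dz — all coefficients vanish. So d(df) = 0.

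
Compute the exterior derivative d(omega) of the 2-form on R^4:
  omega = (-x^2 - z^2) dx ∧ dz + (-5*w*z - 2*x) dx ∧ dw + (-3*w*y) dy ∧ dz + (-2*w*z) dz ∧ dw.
d(omega) = (5*w) dx ∧ dz ∧ dw + (-3*y) dy ∧ dz ∧ dw

For a 2-form omega = sum_{i<j} g_{ij} dx_i ∧ dx_j, the exterior derivative is
  d(omega) = sum_{i<j} d(g_{ij}) ∧ dx_i ∧ dx_j = sum_{i<j, k} (∂g_{ij}/∂x_k) dx_k ∧ dx_i ∧ dx_j.
Expand each term, using dx_k ∧ dx_i ∧ dx_j = sgn(permutation) dx_{(a)} ∧ dx_{(b)} ∧ dx_{(c)} with (a < b < c) sorted:
  d(-5*w*z - 2*x) includes (∂/∂z)(-5*w*z - 2*x) dz = (-5*w) dz, which multiplied by dx ∧ dw gives (5*w) dx ∧ dz ∧ dw
  d(-3*w*y) includes (∂/∂w)(-3*w*y) dw = (-3*y) dw, which multiplied by dy ∧ dz gives (-3*y) dy ∧ dz ∧ dw
Collecting like 3-forms: d(omega) = (5*w) dx ∧ dz ∧ dw + (-3*y) dy ∧ dz ∧ dw.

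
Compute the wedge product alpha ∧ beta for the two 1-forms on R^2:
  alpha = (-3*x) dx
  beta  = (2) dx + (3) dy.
alpha ∧ beta = (-9*x) dx ∧ dy

Distribute the wedge, using dx_i ∧ dx_j = -dx_j ∧ dx_i and dx_i ∧ dx_i = 0. For each pair (i, j) with i < j, the coefficient of dx_i ∧ dx_j in alpha ∧ beta is (alpha_i * beta_j - alpha_j * beta_i). Collecting: alpha ∧ beta = (-9*x) dx ∧ dy.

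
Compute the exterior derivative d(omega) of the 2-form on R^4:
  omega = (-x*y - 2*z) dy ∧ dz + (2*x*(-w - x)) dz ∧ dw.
d(omega) = (-y) dx ∧ dy ∧ dz + (-2*w - 4*x) dx ∧ dz ∧ dw

For a 2-form omega = sum_{i<j} g_{ij} dx_i ∧ dx_j, the exterior derivative is
  d(omega) = sum_{i<j} d(g_{ij}) ∧ dx_i ∧ dx_j = sum_{i<j, k} (∂g_{ij}/∂x_k) dx_k ∧ dx_i ∧ dx_j.
Expand each term, using dx_k ∧ dx_i ∧ dx_j = sgn(permutation) dx_{(a)} ∧ dx_{(b)} ∧ dx_{(c)} with (a < b < c) sorted:
  d(-x*y - 2*z) includes (∂/∂x)(-x*y - 2*z) dx = (-y) dx, which multiplied by dy ∧ dz gives (-y) dx ∧ dy ∧ dz
  d(2*x*(-w - x)) includes (∂/∂x)(2*x*(-w - x)) dx = (-2*w - 4*x) dx, which multiplied by dz ∧ dw gives (-2*w - 4*x) dx ∧ dz ∧ dw
Collecting like 3-forms: d(omega) = (-y) dx ∧ dy ∧ dz + (-2*w - 4*x) dx ∧ dz ∧ dw.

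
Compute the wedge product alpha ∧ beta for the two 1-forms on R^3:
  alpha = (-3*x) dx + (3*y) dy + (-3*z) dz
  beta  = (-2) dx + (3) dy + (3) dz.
alpha ∧ beta = (-9*x + 6*y) dx ∧ dy + (-9*x - 6*z) dx ∧ dz + (9*y + 9*z) dy ∧ dz

Distribute the wedge, using dx_i ∧ dx_j = -dx_j ∧ dx_i and dx_i ∧ dx_i = 0. For each pair (i, j) with i < j, the coefficient of dx_i ∧ dx_j in alpha ∧ beta is (alpha_i * beta_j - alpha_j * beta_i). Collecting: alpha ∧ beta = (-9*x + 6*y) dx ∧ dy + (-9*x - 6*z) dx ∧ dz + (9*y + 9*z) dy ∧ dz.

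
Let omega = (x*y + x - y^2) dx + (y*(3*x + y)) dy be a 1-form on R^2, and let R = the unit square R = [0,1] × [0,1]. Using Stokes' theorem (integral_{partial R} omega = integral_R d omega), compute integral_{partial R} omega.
integral_(partial R) omega = 2

Stokes: integral_partial_R omega = integral_R d omega with d omega = (∂Q/∂x - ∂P/∂y) dx ∧ dy.
  ∂Q/∂x = 3*y
  ∂P/∂y = x - 2*y
  integrand = ∂Q/∂x - ∂P/∂y = -x + 5*y.
Integrating over R: integral_0^1 integral_0^1 (-x + 5*y) dx dy = 2.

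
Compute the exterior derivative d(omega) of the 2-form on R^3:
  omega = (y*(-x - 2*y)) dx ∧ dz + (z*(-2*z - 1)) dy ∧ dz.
d(omega) = (x + 4*y) dx ∧ dy ∧ dz

For a 2-form omega = sum_{i<j} g_{ij} dx_i ∧ dx_j, the exterior derivative is
  d(omega) = sum_{i<j} d(g_{ij}) ∧ dx_i ∧ dx_j = sum_{i<j, k} (∂g_{ij}/∂x_k) dx_k ∧ dx_i ∧ dx_j.
Expand each term, using dx_k ∧ dx_i ∧ dx_j = sgn(permutation) dx_{(a)} ∧ dx_{(b)} ∧ dx_{(c)} with (a < b < c) sorted:
  d(y*(-x - 2*y)) includes (∂/∂y)(y*(-x - 2*y)) dy = (-x - 4*y) dy, which multiplied by dx ∧ dz gives (x + 4*y) dx ∧ dy ∧ dz
Collecting like 3-forms: d(omega) = (x + 4*y) dx ∧ dy ∧ dz.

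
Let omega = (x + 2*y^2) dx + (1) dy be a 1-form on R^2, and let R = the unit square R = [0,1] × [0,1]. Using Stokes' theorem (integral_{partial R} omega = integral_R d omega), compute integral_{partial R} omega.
integral_(partial R) omega = -2

Stokes: integral_partial_R omega = integral_R d omega with d omega = (∂Q/∂x - ∂P/∂y) dx ∧ dy.
  ∂Q/∂x = 0
  ∂P/∂y = 4*y
  integrand = ∂Q/∂x - ∂P/∂y = -4*y.
Integrating over R: integral_0^1 integral_0^1 (-4*y) dx dy = -2.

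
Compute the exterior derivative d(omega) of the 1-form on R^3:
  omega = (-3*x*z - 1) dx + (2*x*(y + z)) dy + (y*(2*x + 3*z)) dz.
d(omega) = (2*y + 2*z) dx ∧ dy + (3*x + 2*y) dx ∧ dz + (3*z) dy ∧ dz

For a 1-form omega = sum_i f_i dx_i, the exterior derivative is
  d(omega) = sum_{i < j} (∂f_j/∂x_i - ∂f_i/∂x_j) dx_i ∧ dx_j.
  coefficient of dx ∧ dy: ∂f_2/∂x - ∂f_1/∂y = ∂(2*x*(y + z))/∂x - ∂(-3*x*z - 1)/∂y = 2*y + 2*z
  coefficient of dx ∧ dz: ∂f_3/∂x - ∂f_1/∂z = ∂(y*(2*x + 3*z))/∂x - ∂(-3*x*z - 1)/∂z = 3*x + 2*y
  coefficient of dy ∧ dz: ∂f_3/∂y - ∂f_2/∂z = ∂(y*(2*x + 3*z))/∂y - ∂(2*x*(y + z))/∂z = 3*z
Assembling: d(omega) = (2*y + 2*z) dx ∧ dy + (3*x + 2*y) dx ∧ dz + (3*z) dy ∧ dz.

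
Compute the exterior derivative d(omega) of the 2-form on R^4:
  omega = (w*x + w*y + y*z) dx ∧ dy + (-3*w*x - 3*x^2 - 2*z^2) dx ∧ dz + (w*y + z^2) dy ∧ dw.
d(omega) = (y) dx ∧ dy ∧ dz + (x + y) dx ∧ dy ∧ dw + (-3*x) dx ∧ dz ∧ dw + (-2*z) dy ∧ dz ∧ dw

For a 2-form omega = sum_{i<j} g_{ij} dx_i ∧ dx_j, the exterior derivative is
  d(omega) = sum_{i<j} d(g_{ij}) ∧ dx_i ∧ dx_j = sum_{i<j, k} (∂g_{ij}/∂x_k) dx_k ∧ dx_i ∧ dx_j.
Expand each term, using dx_k ∧ dx_i ∧ dx_j = sgn(permutation) dx_{(a)} ∧ dx_{(b)} ∧ dx_{(c)} with (a < b < c) sorted:
  d(w*x + w*y + y*z) includes (∂/∂z)(w*x + w*y + y*z) dz = (y) dz, which multiplied by dx ∧ dy gives (y) dx ∧ dy ∧ dz
  d(w*x + w*y + y*z) includes (∂/∂w)(w*x + w*y + y*z) dw = (x + y) dw, which multiplied by dx ∧ dy gives (x + y) dx ∧ dy ∧ dw
  d(-3*w*x - 3*x^2 - 2*z^2) includes (∂/∂w)(-3*w*x - 3*x^2 - 2*z^2) dw = (-3*x) dw, which multiplied by dx ∧ dz gives (-3*x) dx ∧ dz ∧ dw
  d(w*y + z^2) includes (∂/∂z)(w*y + z^2) dz = (2*z) dz, which multiplied by dy ∧ dw gives (-2*z) dy ∧ dz ∧ dw
Collecting like 3-forms: d(omega) = (y) dx ∧ dy ∧ dz + (x + y) dx ∧ dy ∧ dw + (-3*x) dx ∧ dz ∧ dw + (-2*z) dy ∧ dz ∧ dw.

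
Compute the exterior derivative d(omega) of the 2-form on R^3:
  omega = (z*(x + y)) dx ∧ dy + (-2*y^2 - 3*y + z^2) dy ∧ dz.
d(omega) = (x + y) dx ∧ dy ∧ dz

For a 2-form omega = sum_{i<j} g_{ij} dx_i ∧ dx_j, the exterior derivative is
  d(omega) = sum_{i<j} d(g_{ij}) ∧ dx_i ∧ dx_j = sum_{i<j, k} (∂g_{ij}/∂x_k) dx_k ∧ dx_i ∧ dx_j.
Expand each term, using dx_k ∧ dx_i ∧ dx_j = sgn(permutation) dx_{(a)} ∧ dx_{(b)} ∧ dx_{(c)} with (a < b < c) sorted:
  d(z*(x + y)) includes (∂/∂z)(z*(x + y)) dz = (x + y) dz, which multiplied by dx ∧ dy gives (x + y) dx ∧ dy ∧ dz
Collecting like 3-forms: d(omega) = (x + y) dx ∧ dy ∧ dz.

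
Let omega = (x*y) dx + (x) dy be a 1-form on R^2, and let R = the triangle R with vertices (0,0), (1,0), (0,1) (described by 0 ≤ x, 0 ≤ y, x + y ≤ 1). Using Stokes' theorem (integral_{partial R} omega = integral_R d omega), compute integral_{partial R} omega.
integral_(partial R) omega = 1/3

Stokes: integral_partial_R omega = integral_R d omega with d omega = (∂Q/∂x - ∂P/∂y) dx ∧ dy.
  ∂Q/∂x = 1
  ∂P/∂y = x
  integrand = ∂Q/∂x - ∂P/∂y = 1 - x.
Integrating over R: integral_0^1 integral_0^{1-x} (1 - x) dy dx = 1/3.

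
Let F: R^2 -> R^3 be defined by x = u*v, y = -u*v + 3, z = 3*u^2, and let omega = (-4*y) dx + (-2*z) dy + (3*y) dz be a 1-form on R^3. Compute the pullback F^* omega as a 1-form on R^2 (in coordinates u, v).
F^* omega = (-12*u^2*v + 4*u*v^2 + 54*u - 12*v) du + (2*u*(3*u^2 + 2*u*v - 6)) dv

Using F^*(f dg) = (f ∘ F) d(g ∘ F), substitute each coordinate x_i by F_i(u, v) in f_i, and replace dx_i by d F_i = (∂F_i/∂u) du + (∂F_i/∂v) dv.
  For the x component: f_1(F) = 4*u*v - 12; d F_1 = (v) du + (u) dv
  For the y component: f_2(F) = -6*u^2; d F_2 = (-v) du + (-u) dv
  For the z component: f_3(F) = -3*u*v + 9; d F_3 = (6*u) du + (0) dv
Combining and collecting du, dv coefficients:
  coeff of du: -12*u^2*v + 4*u*v^2 + 54*u - 12*v
  coeff of dv: 2*u*(3*u^2 + 2*u*v - 6)
F^* omega = (-12*u^2*v + 4*u*v^2 + 54*u - 12*v) du + (2*u*(3*u^2 + 2*u*v - 6)) dv.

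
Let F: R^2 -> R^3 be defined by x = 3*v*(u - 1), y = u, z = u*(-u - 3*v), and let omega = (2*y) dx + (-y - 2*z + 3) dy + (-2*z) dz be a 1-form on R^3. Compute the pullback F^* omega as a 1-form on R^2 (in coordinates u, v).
F^* omega = (-4*u^3 - 18*u^2*v + 2*u^2 - 18*u*v^2 + 12*u*v - u + 3) du + (6*u*(-u^2 - 3*u*v + u - 1)) dv

Using F^*(f dg) = (f ∘ F) d(g ∘ F), substitute each coordinate x_i by F_i(u, v) in f_i, and replace dx_i by d F_i = (∂F_i/∂u) du + (∂F_i/∂v) dv.
  For the x component: f_1(F) = 2*u; d F_1 = (3*v) du + (3*u - 3) dv
  For the y component: f_2(F) = 2*u^2 + 6*u*v - u + 3; d F_2 = (1) du + (0) dv
  For the z component: f_3(F) = 2*u*(u + 3*v); d F_3 = (-2*u - 3*v) du + (-3*u) dv
Combining and collecting du, dv coefficients:
  coeff of du: -4*u^3 - 18*u^2*v + 2*u^2 - 18*u*v^2 + 12*u*v - u + 3
  coeff of dv: 6*u*(-u^2 - 3*u*v + u - 1)
F^* omega = (-4*u^3 - 18*u^2*v + 2*u^2 - 18*u*v^2 + 12*u*v - u + 3) du + (6*u*(-u^2 - 3*u*v + u - 1)) dv.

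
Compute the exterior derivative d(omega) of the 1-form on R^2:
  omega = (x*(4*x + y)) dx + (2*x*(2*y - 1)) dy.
d(omega) = (-x + 4*y - 2) dx ∧ dy

For a 1-form omega = sum_i f_i dx_i, the exterior derivative is
  d(omega) = sum_{i < j} (∂f_j/∂x_i - ∂f_i/∂x_j) dx_i ∧ dx_j.
  coefficient of dx ∧ dy: ∂f_2/∂x - ∂f_1/∂y = ∂(2*x*(2*y - 1))/∂x - ∂(x*(4*x + y))/∂y = -x + 4*y - 2
Assembling: d(omega) = (-x + 4*y - 2) dx ∧ dy.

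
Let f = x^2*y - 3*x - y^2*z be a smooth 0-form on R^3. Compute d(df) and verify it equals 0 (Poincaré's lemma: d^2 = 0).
d(df) = 0

Step 1: df = sum_i (∂f/∂x_i) dx_i = (2*x*y - 3) dx + (x^2 - 2*y*z) dy + (-y^2) dz.
Step 2: Apply d again. Using the 1-form formula, the coefficient of dx ∧ dy in d(df) is ∂^2 f/∂x ∂y - ∂^2 f/∂y ∂x = (2*x) - (2*x) = 0 (equality of mixed partials for smooth f).
Similarly for dx ∧ dz and dy ∧ dz — all coefficients vanish. So d(df) = 0.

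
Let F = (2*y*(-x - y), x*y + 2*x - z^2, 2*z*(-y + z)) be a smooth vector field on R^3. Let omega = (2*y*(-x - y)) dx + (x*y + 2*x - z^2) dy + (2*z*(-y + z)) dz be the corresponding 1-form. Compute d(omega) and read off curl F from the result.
d(omega) = (0) dy ∧ dz + (0) dz ∧ dx + (2*x + 5*y + 2) dx ∧ dy; curl F = (0, 0, 2*x + 5*y + 2)

d omega = sum_{i<j} (∂f_j/∂x_i - ∂f_i/∂x_j) dx_i ∧ dx_j. Under the identification (dy ∧ dz, dz ∧ dx, dx ∧ dy) ↔ (e_x, e_y, e_z), the coefficients are exactly the components of curl F. Compute:
  ∂R/∂y - ∂Q/∂z = (-2*z) - (-2*z) = 0
  ∂P/∂z - ∂R/∂x = (0) - (0) = 0
  ∂Q/∂x - ∂P/∂y = (y + 2) - (-2*x - 4*y) = 2*x + 5*y + 2.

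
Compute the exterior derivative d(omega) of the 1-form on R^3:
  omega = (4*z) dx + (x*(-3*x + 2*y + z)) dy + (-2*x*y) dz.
d(omega) = (-6*x + 2*y + z) dx ∧ dy + (-2*y - 4) dx ∧ dz + (-3*x) dy ∧ dz

For a 1-form omega = sum_i f_i dx_i, the exterior derivative is
  d(omega) = sum_{i < j} (∂f_j/∂x_i - ∂f_i/∂x_j) dx_i ∧ dx_j.
  coefficient of dx ∧ dy: ∂f_2/∂x - ∂f_1/∂y = ∂(x*(-3*x + 2*y + z))/∂x - ∂(4*z)/∂y = -6*x + 2*y + z
  coefficient of dx ∧ dz: ∂f_3/∂x - ∂f_1/∂z = ∂(-2*x*y)/∂x - ∂(4*z)/∂z = -2*y - 4
  coefficient of dy ∧ dz: ∂f_3/∂y - ∂f_2/∂z = ∂(-2*x*y)/∂y - ∂(x*(-3*x + 2*y + z))/∂z = -3*x
Assembling: d(omega) = (-6*x + 2*y + z) dx ∧ dy + (-2*y - 4) dx ∧ dz + (-3*x) dy ∧ dz.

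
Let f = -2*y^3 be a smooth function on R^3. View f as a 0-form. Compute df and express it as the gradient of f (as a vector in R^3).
df = (0) dx + (-6*y^2) dy + (0) dz; grad f = (0, -6*y^2, 0)

For a 0-form f, d f = (∂f/∂x) dx + (∂f/∂y) dy + (∂f/∂z) dz. The components of the vector representation are exactly the entries of grad f in Cartesian coordinates:
  ∂f/∂x = 0
  ∂f/∂y = -6*y^2
  ∂f/∂z = 0.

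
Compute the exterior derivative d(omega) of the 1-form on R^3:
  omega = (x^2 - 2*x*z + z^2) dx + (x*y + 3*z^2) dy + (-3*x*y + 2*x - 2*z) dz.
d(omega) = (y) dx ∧ dy + (2*x - 3*y - 2*z + 2) dx ∧ dz + (-3*x - 6*z) dy ∧ dz

For a 1-form omega = sum_i f_i dx_i, the exterior derivative is
  d(omega) = sum_{i < j} (∂f_j/∂x_i - ∂f_i/∂x_j) dx_i ∧ dx_j.
  coefficient of dx ∧ dy: ∂f_2/∂x - ∂f_1/∂y = ∂(x*y + 3*z^2)/∂x - ∂(x^2 - 2*x*z + z^2)/∂y = y
  coefficient of dx ∧ dz: ∂f_3/∂x - ∂f_1/∂z = ∂(-3*x*y + 2*x - 2*z)/∂x - ∂(x^2 - 2*x*z + z^2)/∂z = 2*x - 3*y - 2*z + 2
  coefficient of dy ∧ dz: ∂f_3/∂y - ∂f_2/∂z = ∂(-3*x*y + 2*x - 2*z)/∂y - ∂(x*y + 3*z^2)/∂z = -3*x - 6*z
Assembling: d(omega) = (y) dx ∧ dy + (2*x - 3*y - 2*z + 2) dx ∧ dz + (-3*x - 6*z) dy ∧ dz.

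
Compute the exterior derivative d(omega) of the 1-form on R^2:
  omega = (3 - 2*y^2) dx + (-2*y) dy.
d(omega) = (4*y) dx ∧ dy

For a 1-form omega = sum_i f_i dx_i, the exterior derivative is
  d(omega) = sum_{i < j} (∂f_j/∂x_i - ∂f_i/∂x_j) dx_i ∧ dx_j.
  coefficient of dx ∧ dy: ∂f_2/∂x - ∂f_1/∂y = ∂(-2*y)/∂x - ∂(3 - 2*y^2)/∂y = 4*y
Assembling: d(omega) = (4*y) dx ∧ dy.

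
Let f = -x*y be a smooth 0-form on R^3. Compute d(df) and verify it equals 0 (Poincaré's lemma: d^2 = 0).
d(df) = 0

Step 1: df = sum_i (∂f/∂x_i) dx_i = (-y) dx + (-x) dy + (0) dz.
Step 2: Apply d again. Using the 1-form formula, the coefficient of dx ∧ dy in d(df) is ∂^2 f/∂x ∂y - ∂^2 f/∂y ∂x = (-1) - (-1) = 0 (equality of mixed partials for smooth f).
Similarly for dx ∧ dz and dy ∧ dz — all coefficients vanish. So d(df) = 0.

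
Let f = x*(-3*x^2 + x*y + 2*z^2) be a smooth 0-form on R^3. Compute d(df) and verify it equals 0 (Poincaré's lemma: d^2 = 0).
d(df) = 0

Step 1: df = sum_i (∂f/∂x_i) dx_i = (-9*x^2 + 2*x*y + 2*z^2) dx + (x^2) dy + (4*x*z) dz.
Step 2: Apply d again. Using the 1-form formula, the coefficient of dx ∧ dy in d(df) is ∂^2 f/∂x ∂y - ∂^2 f/∂y ∂x = (2*x) - (2*x) = 0 (equality of mixed partials for smooth f).
Similarly for dx ∧ dz and dy ∧ dz — all coefficients vanish. So d(df) = 0.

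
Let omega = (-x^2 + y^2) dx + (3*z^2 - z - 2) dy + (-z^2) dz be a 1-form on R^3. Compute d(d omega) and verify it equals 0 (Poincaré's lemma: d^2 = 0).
d(d omega) = 0

Step 1: d omega = sum_{i<j} (∂f_j/∂x_i - ∂f_i/∂x_j) dx_i ∧ dx_j:
  coeff of dx ∧ dy: -2*y
  coeff of dx ∧ dz: 0
  coeff of dy ∧ dz: 1 - 6*z
Step 2: Apply d again to each 2-form coefficient. The only possible 3-form in R^3 is dx ∧ dy ∧ dz, with coefficient
  ∂(coeff of dy∧dz)/∂x - ∂(coeff of dx∧dz)/∂y + ∂(coeff of dx∧dy)/∂z
  = ∂/∂x (1 - 6*z) - ∂/∂y (0) + ∂/∂z (-2*y).
Each of these terms simplifies to sums of mixed partials that cancel in pairs. The result is 0 (by equality of mixed partials for smooth functions — Schwarz / Clairaut).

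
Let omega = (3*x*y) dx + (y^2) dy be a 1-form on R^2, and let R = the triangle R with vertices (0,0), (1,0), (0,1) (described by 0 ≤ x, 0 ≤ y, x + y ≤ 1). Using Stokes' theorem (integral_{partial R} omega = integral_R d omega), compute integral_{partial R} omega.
integral_(partial R) omega = -1/2

Stokes: integral_partial_R omega = integral_R d omega with d omega = (∂Q/∂x - ∂P/∂y) dx ∧ dy.
  ∂Q/∂x = 0
  ∂P/∂y = 3*x
  integrand = ∂Q/∂x - ∂P/∂y = -3*x.
Integrating over R: integral_0^1 integral_0^{1-x} (-3*x) dy dx = -1/2.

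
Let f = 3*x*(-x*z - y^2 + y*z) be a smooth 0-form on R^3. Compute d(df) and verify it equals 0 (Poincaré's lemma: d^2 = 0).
d(df) = 0

Step 1: df = sum_i (∂f/∂x_i) dx_i = (-6*x*z - 3*y^2 + 3*y*z) dx + (3*x*(-2*y + z)) dy + (3*x*(-x + y)) dz.
Step 2: Apply d again. Using the 1-form formula, the coefficient of dx ∧ dy in d(df) is ∂^2 f/∂x ∂y - ∂^2 f/∂y ∂x = (-6*y + 3*z) - (-6*y + 3*z) = 0 (equality of mixed partials for smooth f).
Similarly for dx ∧ dz and dy ∧ dz — all coefficients vanish. So d(df) = 0.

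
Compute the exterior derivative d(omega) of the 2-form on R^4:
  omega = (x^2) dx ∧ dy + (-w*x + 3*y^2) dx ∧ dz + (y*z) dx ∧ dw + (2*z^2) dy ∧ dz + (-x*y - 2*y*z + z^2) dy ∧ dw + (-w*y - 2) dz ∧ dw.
d(omega) = (-6*y) dx ∧ dy ∧ dz + (-x - y) dx ∧ dz ∧ dw + (-y - z) dx ∧ dy ∧ dw + (-w + 2*y - 2*z) dy ∧ dz ∧ dw

For a 2-form omega = sum_{i<j} g_{ij} dx_i ∧ dx_j, the exterior derivative is
  d(omega) = sum_{i<j} d(g_{ij}) ∧ dx_i ∧ dx_j = sum_{i<j, k} (∂g_{ij}/∂x_k) dx_k ∧ dx_i ∧ dx_j.
Expand each term, using dx_k ∧ dx_i ∧ dx_j = sgn(permutation) dx_{(a)} ∧ dx_{(b)} ∧ dx_{(c)} with (a < b < c) sorted:
  d(-w*x + 3*y^2) includes (∂/∂y)(-w*x + 3*y^2) dy = (6*y) dy, which multiplied by dx ∧ dz gives (-6*y) dx ∧ dy ∧ dz
  d(-w*x + 3*y^2) includes (∂/∂w)(-w*x + 3*y^2) dw = (-x) dw, which multiplied by dx ∧ dz gives (-x) dx ∧ dz ∧ dw
  d(y*z) includes (∂/∂y)(y*z) dy = (z) dy, which multiplied by dx ∧ dw gives (-z) dx ∧ dy ∧ dw
  d(y*z) includes (∂/∂z)(y*z) dz = (y) dz, which multiplied by dx ∧ dw gives (-y) dx ∧ dz ∧ dw
  d(-x*y - 2*y*z + z^2) includes (∂/∂x)(-x*y - 2*y*z + z^2) dx = (-y) dx, which multiplied by dy ∧ dw gives (-y) dx ∧ dy ∧ dw
  d(-x*y - 2*y*z + z^2) includes (∂/∂z)(-x*y - 2*y*z + z^2) dz = (-2*y + 2*z) dz, which multiplied by dy ∧ dw gives (2*y - 2*z) dy ∧ dz ∧ dw
  d(-w*y - 2) includes (∂/∂y)(-w*y - 2) dy = (-w) dy, which multiplied by dz ∧ dw gives (-w) dy ∧ dz ∧ dw
Collecting like 3-forms: d(omega) = (-6*y) dx ∧ dy ∧ dz + (-x - y) dx ∧ dz ∧ dw + (-y - z) dx ∧ dy ∧ dw + (-w + 2*y - 2*z) dy ∧ dz ∧ dw.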